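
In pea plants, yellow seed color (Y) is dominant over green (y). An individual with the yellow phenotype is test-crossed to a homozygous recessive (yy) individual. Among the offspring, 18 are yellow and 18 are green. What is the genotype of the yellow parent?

Test cross: ? × yy
Offspring: 18 yellow, 18 green — approximately 1:1.
A 1:1 ratio in a test cross indicates the unknown parent is heterozygous (Yy).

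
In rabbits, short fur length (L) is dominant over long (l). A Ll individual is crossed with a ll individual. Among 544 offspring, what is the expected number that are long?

Punnett square for Ll × ll:
Offspring genotypes: 2 Ll, 2 ll
short: 2, long: 2
long: 2 out of 4 → fraction 1/2
Expected count = 1/2 × 544 = 272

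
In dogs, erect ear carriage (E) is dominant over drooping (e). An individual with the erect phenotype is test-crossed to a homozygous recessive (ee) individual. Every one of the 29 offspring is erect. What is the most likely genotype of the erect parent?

Test cross: ? × ee
All offspring are erect.
If the unknown parent were heterozygous (Ee), about half of 29 offspring would be drooping; none are. The unknown parent is most likely homozygous dominant (EE).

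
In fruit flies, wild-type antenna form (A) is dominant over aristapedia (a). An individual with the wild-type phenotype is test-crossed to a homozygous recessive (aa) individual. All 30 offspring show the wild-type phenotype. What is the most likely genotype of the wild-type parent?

Test cross: ? × aa
All offspring are wild-type.
If the unknown parent were heterozygous (Aa), about half of 30 offspring would be aristapedia; none are. The unknown parent is most likely homozygous dominant (AA).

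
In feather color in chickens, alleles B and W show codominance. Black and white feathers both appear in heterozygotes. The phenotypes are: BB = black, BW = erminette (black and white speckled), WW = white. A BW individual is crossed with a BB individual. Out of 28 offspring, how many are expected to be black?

Punnett square for BW × BB:
Offspring genotypes: 2 BB, 2 BW
Phenotype counts: 2 black, 2 erminette (black and white speckled)
black: 2 out of 4 → fraction 1/2
Expected count = 1/2 × 28 = 14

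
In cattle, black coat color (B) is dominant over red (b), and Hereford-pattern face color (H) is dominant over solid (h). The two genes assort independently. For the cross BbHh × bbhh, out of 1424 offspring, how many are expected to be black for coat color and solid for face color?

Dihybrid cross BbHh × bbhh — consider each gene separately:
coat color: Bb × bb → 2 Bb, 2 bb → 2 B_ : 2 bb (out of 4)
face color: Hh × hh → 2 Hh, 2 hh → 2 H_ : 2 hh (out of 4)
Looking for: black (B_) and solid (hh)
P(black) = 2/4, P(solid) = 2/4
P(both) = 2/4 × 2/4 = 4/16 = 1/4
Expected count = 1/4 × 1424 = 356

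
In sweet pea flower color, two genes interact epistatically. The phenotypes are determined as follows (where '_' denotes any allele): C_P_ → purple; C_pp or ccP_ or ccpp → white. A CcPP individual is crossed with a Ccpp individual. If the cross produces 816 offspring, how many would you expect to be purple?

Cross: CcPP × Ccpp — consider each gene separately:
C gene: Cc × Cc → 1 CC, 2 Cc, 1 cc → 3 C_ : 1 cc (out of 4)
P gene: PP × pp → 4 Pp → 4 P_ (out of 4)
Genotype classes (out of 4 × 4 = 16): C_P_ = 3×4 = 12; ccP_ = 1×4 = 4
Apply the phenotype rules: C_P_ (12) → purple; ccP_ (4) → white
Phenotype counts (out of 16): 12 purple, 4 white
purple: 12 out of 16 → fraction 3/4
Expected count = 3/4 × 816 = 612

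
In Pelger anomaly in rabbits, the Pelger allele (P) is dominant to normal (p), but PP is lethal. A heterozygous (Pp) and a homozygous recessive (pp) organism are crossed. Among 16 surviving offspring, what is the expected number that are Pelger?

Cross: Pp × pp
Punnett square offspring (before lethality): 2 Pp, 2 pp
No PP offspring are produced in this cross.
Pelger: 2 out of 4 → fraction 1/2
Expected count = 1/2 × 16 = 8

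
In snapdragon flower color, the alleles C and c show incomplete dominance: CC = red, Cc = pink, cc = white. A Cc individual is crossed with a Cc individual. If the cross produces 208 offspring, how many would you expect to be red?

Punnett square for Cc × Cc:
Offspring genotypes: 1 CC, 2 Cc, 1 cc
Phenotype counts: 1 red, 2 pink, 1 white
red: 1 out of 4 → fraction 1/4
Expected count = 1/4 × 208 = 52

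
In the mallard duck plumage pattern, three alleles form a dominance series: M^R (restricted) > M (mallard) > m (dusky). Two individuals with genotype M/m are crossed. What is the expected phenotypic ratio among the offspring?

Cross: M/m × M/m
Allele dominance: M^R > M > m
Offspring genotypes: 1 M/M, 2 M/m, 1 m/m
Phenotype counts: 3 mallard, 1 dusky
Ratio: 3 mallard : 1 dusky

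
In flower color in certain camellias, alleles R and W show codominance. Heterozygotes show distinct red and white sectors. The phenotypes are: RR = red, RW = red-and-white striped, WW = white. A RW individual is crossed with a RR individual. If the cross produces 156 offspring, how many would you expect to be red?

Punnett square for RW × RR:
Offspring genotypes: 2 RR, 2 RW
Phenotype counts: 2 red, 2 red-and-white striped
red: 2 out of 4 → fraction 1/2
Expected count = 1/2 × 156 = 78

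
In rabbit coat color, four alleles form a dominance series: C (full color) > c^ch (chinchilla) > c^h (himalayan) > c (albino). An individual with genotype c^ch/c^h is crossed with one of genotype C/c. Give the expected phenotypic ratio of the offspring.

Cross: c^ch/c^h × C/c
Allele dominance: C > c^ch > c^h > c
Offspring genotypes: 1 C/c^ch, 1 c^ch/c, 1 C/c^h, 1 c^h/c
Phenotype counts: 2 full color, 1 chinchilla, 1 himalayan
Ratio: 2 full color : 1 chinchilla : 1 himalayan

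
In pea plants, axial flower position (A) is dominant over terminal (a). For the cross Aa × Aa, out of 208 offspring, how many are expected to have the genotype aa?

Punnett square for Aa × Aa:
Offspring genotypes: 1 AA, 2 Aa, 1 aa
Total offspring: 4
Count with target: 1
Probability: 1/4
Expected count = 1/4 × 208 = 52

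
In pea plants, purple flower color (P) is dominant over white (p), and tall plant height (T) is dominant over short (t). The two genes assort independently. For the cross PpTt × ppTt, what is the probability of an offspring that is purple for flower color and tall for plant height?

Dihybrid cross PpTt × ppTt — consider each gene separately:
flower color: Pp × pp → 2 Pp, 2 pp → 2 P_ : 2 pp (out of 4)
plant height: Tt × Tt → 1 TT, 2 Tt, 1 tt → 3 T_ : 1 tt (out of 4)
Looking for: purple (P_) and tall (T_)
P(purple) = 2/4, P(tall) = 3/4
P(both) = 2/4 × 3/4 = 6/16 = 3/8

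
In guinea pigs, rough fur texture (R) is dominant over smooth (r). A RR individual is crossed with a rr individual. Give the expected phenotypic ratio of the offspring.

Punnett square for RR × rr:
Offspring genotypes: 4 Rr
rough: 4, smooth: 0
Ratio: all rough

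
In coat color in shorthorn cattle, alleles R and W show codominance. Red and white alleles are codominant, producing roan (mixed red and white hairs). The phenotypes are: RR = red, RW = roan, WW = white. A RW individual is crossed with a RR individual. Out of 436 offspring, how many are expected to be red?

Punnett square for RW × RR:
Offspring genotypes: 2 RR, 2 RW
Phenotype counts: 2 red, 2 roan
red: 2 out of 4 → fraction 1/2
Expected count = 1/2 × 436 = 218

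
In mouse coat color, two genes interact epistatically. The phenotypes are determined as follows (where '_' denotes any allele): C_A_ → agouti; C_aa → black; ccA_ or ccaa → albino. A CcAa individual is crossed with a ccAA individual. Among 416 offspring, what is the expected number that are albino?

Cross: CcAa × ccAA — consider each gene separately:
C gene: Cc × cc → 2 Cc, 2 cc → 2 C_ : 2 cc (out of 4)
A gene: Aa × AA → 2 AA, 2 Aa → 4 A_ (out of 4)
Genotype classes (out of 4 × 4 = 16): C_A_ = 2×4 = 8; ccA_ = 2×4 = 8
Apply the phenotype rules: C_A_ (8) → agouti; ccA_ (8) → albino
Phenotype counts (out of 16): 8 agouti, 8 albino
albino: 8 out of 16 → fraction 1/2
Expected count = 1/2 × 416 = 208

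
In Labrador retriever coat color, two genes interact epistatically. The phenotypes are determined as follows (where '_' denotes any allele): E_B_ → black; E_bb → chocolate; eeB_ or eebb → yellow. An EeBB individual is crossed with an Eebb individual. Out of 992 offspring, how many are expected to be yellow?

Cross: EeBB × Eebb — consider each gene separately:
E gene: Ee × Ee → 1 EE, 2 Ee, 1 ee → 3 E_ : 1 ee (out of 4)
B gene: BB × bb → 4 Bb → 4 B_ (out of 4)
Genotype classes (out of 4 × 4 = 16): E_B_ = 3×4 = 12; eeB_ = 1×4 = 4
Apply the phenotype rules: E_B_ (12) → black; eeB_ (4) → yellow
Phenotype counts (out of 16): 12 black, 4 yellow
yellow: 4 out of 16 → fraction 1/4
Expected count = 1/4 × 992 = 248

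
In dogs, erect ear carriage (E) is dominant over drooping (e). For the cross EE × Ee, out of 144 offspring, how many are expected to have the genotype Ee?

Punnett square for EE × Ee:
Offspring genotypes: 2 EE, 2 Ee
Total offspring: 4
Count with target: 2
Probability: 2/4 = 1/2
Expected count = 1/2 × 144 = 72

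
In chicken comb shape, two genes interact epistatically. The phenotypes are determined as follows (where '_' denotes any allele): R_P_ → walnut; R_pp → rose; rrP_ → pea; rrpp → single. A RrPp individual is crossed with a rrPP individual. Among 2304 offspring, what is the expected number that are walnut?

Cross: RrPp × rrPP — consider each gene separately:
R gene: Rr × rr → 2 Rr, 2 rr → 2 R_ : 2 rr (out of 4)
P gene: Pp × PP → 2 PP, 2 Pp → 4 P_ (out of 4)
Genotype classes (out of 4 × 4 = 16): R_P_ = 2×4 = 8; rrP_ = 2×4 = 8
Apply the phenotype rules: R_P_ (8) → walnut; rrP_ (8) → pea
Phenotype counts (out of 16): 8 walnut, 8 pea
walnut: 8 out of 16 → fraction 1/2
Expected count = 1/2 × 2304 = 1152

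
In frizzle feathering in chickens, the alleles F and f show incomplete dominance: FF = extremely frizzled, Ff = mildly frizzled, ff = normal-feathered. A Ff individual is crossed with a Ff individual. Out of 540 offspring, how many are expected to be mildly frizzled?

Punnett square for Ff × Ff:
Offspring genotypes: 1 FF, 2 Ff, 1 ff
Phenotype counts: 1 extremely frizzled, 2 mildly frizzled, 1 normal-feathered
mildly frizzled: 2 out of 4 → fraction 1/2
Expected count = 1/2 × 540 = 270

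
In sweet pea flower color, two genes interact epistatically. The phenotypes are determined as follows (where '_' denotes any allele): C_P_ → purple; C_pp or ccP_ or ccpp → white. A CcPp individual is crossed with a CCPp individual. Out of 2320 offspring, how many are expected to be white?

Cross: CcPp × CCPp — consider each gene separately:
C gene: Cc × CC → 2 CC, 2 Cc → 4 C_ (out of 4)
P gene: Pp × Pp → 1 PP, 2 Pp, 1 pp → 3 P_ : 1 pp (out of 4)
Genotype classes (out of 4 × 4 = 16): C_P_ = 4×3 = 12; C_pp = 4×1 = 4
Apply the phenotype rules: C_P_ (12) → purple; C_pp (4) → white
Phenotype counts (out of 16): 12 purple, 4 white
white: 4 out of 16 → fraction 1/4
Expected count = 1/4 × 2320 = 580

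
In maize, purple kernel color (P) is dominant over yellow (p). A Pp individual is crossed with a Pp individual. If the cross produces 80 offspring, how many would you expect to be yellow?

Punnett square for Pp × Pp:
Offspring genotypes: 1 PP, 2 Pp, 1 pp
purple: 3, yellow: 1
yellow: 1 out of 4 → fraction 1/4
Expected count = 1/4 × 80 = 20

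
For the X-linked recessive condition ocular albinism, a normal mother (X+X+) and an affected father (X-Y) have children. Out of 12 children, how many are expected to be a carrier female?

Cross: X+X+ × X-Y
Offspring: 2 X+X-, 2 X+Y
Probability of a carrier female: 2/4 = 1/2
Expected count = 1/2 × 12 = 6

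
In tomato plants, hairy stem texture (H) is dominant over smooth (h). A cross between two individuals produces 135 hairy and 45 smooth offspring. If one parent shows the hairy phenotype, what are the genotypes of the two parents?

Observed offspring: 135 hairy, 45 smooth
The observed ratio simplifies to 3:1. Smooth (hh) offspring appear, so each parent must contribute one h allele. The parent stated to show hairy carries H, so it is Hh. The other parent is then either Hh or hh: Hh × hh would give a 1:1 split, whereas Hh × Hh gives 3:1 — matching the data. So both parents are heterozygous (Hh × Hh).
Parent genotypes: Hh × Hh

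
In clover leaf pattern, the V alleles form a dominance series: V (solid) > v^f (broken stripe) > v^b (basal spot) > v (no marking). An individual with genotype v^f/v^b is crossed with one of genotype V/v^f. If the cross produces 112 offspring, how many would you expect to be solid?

Cross: v^f/v^b × V/v^f
Allele dominance: V > v^f > v^b > v
Offspring genotypes: 1 V/v^f, 1 v^f/v^f, 1 V/v^b, 1 v^f/v^b
Phenotype counts: 2 solid, 2 broken stripe
solid: 2 out of 4 → fraction 1/2
Expected count = 1/2 × 112 = 56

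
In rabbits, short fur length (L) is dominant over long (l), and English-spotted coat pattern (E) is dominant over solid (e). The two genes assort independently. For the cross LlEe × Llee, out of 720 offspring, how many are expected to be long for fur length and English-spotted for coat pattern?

Dihybrid cross LlEe × Llee — consider each gene separately:
fur length: Ll × Ll → 1 LL, 2 Ll, 1 ll → 3 L_ : 1 ll (out of 4)
coat pattern: Ee × ee → 2 Ee, 2 ee → 2 E_ : 2 ee (out of 4)
Looking for: long (ll) and English-spotted (E_)
P(long) = 1/4, P(English-spotted) = 2/4
P(both) = 1/4 × 2/4 = 2/16 = 1/8
Expected count = 1/8 × 720 = 90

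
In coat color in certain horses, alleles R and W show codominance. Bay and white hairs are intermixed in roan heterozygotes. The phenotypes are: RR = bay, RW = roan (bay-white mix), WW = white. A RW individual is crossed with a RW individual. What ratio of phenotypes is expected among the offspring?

Punnett square for RW × RW:
Offspring genotypes: 1 RR, 2 RW, 1 WW
Phenotype counts: 1 bay, 2 roan (bay-white mix), 1 white
Ratio: 1 bay : 2 roan (bay-white mix) : 1 white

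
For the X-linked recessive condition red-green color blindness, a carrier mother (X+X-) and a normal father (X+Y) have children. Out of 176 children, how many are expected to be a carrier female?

Cross: X+X- × X+Y
Offspring: 1 X+X+, 1 X+Y, 1 X+X-, 1 X-Y
Probability of a carrier female: 1/4
Expected count = 1/4 × 176 = 44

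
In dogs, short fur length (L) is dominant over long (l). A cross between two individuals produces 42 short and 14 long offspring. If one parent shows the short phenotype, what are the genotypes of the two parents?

Observed offspring: 42 short, 14 long
The observed ratio simplifies to 3:1. Long (ll) offspring appear, so each parent must contribute one l allele. The parent stated to show short carries L, so it is Ll. The other parent is then either Ll or ll: Ll × ll would give a 1:1 split, whereas Ll × Ll gives 3:1 — matching the data. So both parents are heterozygous (Ll × Ll).
Parent genotypes: Ll × Ll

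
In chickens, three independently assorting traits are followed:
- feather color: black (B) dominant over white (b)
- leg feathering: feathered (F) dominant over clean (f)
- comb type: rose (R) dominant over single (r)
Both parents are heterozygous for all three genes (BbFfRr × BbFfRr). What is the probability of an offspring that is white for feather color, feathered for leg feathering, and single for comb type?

Trihybrid cross: BbFfRr × BbFfRr
Each trait segregates independently with a 3:1 phenotypic ratio, so each gene contributes 3/4 (dominant) or 1/4 (recessive).
Target: white (feather color), feathered (leg feathering), single (comb type)
Probability = product of independent per-trait probabilities
= 1/4 × 3/4 × 1/4 = 3/64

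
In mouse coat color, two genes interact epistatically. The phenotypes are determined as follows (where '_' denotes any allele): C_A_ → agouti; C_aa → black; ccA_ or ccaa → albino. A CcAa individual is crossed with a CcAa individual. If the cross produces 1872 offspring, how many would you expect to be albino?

Cross: CcAa × CcAa — consider each gene separately:
C gene: Cc × Cc → 1 CC, 2 Cc, 1 cc → 3 C_ : 1 cc (out of 4)
A gene: Aa × Aa → 1 AA, 2 Aa, 1 aa → 3 A_ : 1 aa (out of 4)
Genotype classes (out of 4 × 4 = 16): C_A_ = 3×3 = 9; C_aa = 3×1 = 3; ccA_ = 1×3 = 3; ccaa = 1×1 = 1
Apply the phenotype rules: C_A_ (9) → agouti; C_aa (3) → black; ccA_ (3) + ccaa (1) → albino
Phenotype counts (out of 16): 9 agouti, 3 black, 4 albino
albino: 4 out of 16 → fraction 1/4
Expected count = 1/4 × 1872 = 468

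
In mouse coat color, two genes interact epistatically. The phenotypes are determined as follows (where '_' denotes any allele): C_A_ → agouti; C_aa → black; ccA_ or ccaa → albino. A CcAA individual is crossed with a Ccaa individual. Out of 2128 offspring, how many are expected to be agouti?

Cross: CcAA × Ccaa — consider each gene separately:
C gene: Cc × Cc → 1 CC, 2 Cc, 1 cc → 3 C_ : 1 cc (out of 4)
A gene: AA × aa → 4 Aa → 4 A_ (out of 4)
Genotype classes (out of 4 × 4 = 16): C_A_ = 3×4 = 12; ccA_ = 1×4 = 4
Apply the phenotype rules: C_A_ (12) → agouti; ccA_ (4) → albino
Phenotype counts (out of 16): 12 agouti, 4 albino
agouti: 12 out of 16 → fraction 3/4
Expected count = 3/4 × 2128 = 1596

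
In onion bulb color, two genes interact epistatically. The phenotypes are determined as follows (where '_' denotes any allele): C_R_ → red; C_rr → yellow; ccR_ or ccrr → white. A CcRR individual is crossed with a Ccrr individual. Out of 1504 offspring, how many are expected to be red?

Cross: CcRR × Ccrr — consider each gene separately:
C gene: Cc × Cc → 1 CC, 2 Cc, 1 cc → 3 C_ : 1 cc (out of 4)
R gene: RR × rr → 4 Rr → 4 R_ (out of 4)
Genotype classes (out of 4 × 4 = 16): C_R_ = 3×4 = 12; ccR_ = 1×4 = 4
Apply the phenotype rules: C_R_ (12) → red; ccR_ (4) → white
Phenotype counts (out of 16): 12 red, 4 white
red: 12 out of 16 → fraction 3/4
Expected count = 3/4 × 1504 = 1128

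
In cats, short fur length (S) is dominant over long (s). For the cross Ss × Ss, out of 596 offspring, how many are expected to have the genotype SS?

Punnett square for Ss × Ss:
Offspring genotypes: 1 SS, 2 Ss, 1 ss
Total offspring: 4
Count with target: 1
Probability: 1/4
Expected count = 1/4 × 596 = 149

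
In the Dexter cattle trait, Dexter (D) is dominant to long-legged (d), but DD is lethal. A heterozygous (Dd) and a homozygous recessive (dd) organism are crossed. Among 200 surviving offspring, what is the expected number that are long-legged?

Cross: Dd × dd
Punnett square offspring (before lethality): 2 Dd, 2 dd
No DD offspring are produced in this cross.
long-legged: 2 out of 4 → fraction 1/2
Expected count = 1/2 × 200 = 100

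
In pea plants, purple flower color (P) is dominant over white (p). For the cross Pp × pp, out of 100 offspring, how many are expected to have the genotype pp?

Punnett square for Pp × pp:
Offspring genotypes: 2 Pp, 2 pp
Total offspring: 4
Count with target: 2
Probability: 2/4 = 1/2
Expected count = 1/2 × 100 = 50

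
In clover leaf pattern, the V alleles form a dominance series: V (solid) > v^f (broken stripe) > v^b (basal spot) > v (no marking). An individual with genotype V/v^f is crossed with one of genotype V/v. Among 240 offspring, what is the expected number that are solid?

Cross: V/v^f × V/v
Allele dominance: V > v^f > v^b > v
Offspring genotypes: 1 V/V, 1 V/v, 1 V/v^f, 1 v^f/v
Phenotype counts: 3 solid, 1 broken stripe
solid: 3 out of 4 → fraction 3/4
Expected count = 3/4 × 240 = 180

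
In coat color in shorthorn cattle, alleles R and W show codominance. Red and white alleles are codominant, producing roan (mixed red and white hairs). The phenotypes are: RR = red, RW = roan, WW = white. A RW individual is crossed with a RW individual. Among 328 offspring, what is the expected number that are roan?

Punnett square for RW × RW:
Offspring genotypes: 1 RR, 2 RW, 1 WW
Phenotype counts: 1 red, 2 roan, 1 white
roan: 2 out of 4 → fraction 1/2
Expected count = 1/2 × 328 = 164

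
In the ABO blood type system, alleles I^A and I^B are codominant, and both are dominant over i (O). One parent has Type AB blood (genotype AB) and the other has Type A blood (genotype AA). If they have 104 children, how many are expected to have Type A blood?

Cross: AB × AA
Possible offspring genotypes: 2 AA, 2 AB
Blood type counts: 2 Type A, 2 Type AB
Probability of Type A: 2/4 = 1/2
Expected count = 1/2 × 104 = 52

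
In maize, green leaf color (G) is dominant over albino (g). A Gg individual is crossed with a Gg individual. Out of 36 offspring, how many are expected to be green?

Punnett square for Gg × Gg:
Offspring genotypes: 1 GG, 2 Gg, 1 gg
green: 3, albino: 1
green: 3 out of 4 → fraction 3/4
Expected count = 3/4 × 36 = 27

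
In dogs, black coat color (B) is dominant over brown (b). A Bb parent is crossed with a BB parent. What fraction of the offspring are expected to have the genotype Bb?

Punnett square for Bb × BB:
Offspring genotypes: 2 BB, 2 Bb
Total offspring: 4
Count with target: 2
Probability: 2/4 = 1/2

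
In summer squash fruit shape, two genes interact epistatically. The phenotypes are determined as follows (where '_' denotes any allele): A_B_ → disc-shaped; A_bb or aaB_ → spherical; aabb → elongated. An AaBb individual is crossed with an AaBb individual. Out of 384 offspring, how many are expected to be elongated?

Cross: AaBb × AaBb — consider each gene separately:
A gene: Aa × Aa → 1 AA, 2 Aa, 1 aa → 3 A_ : 1 aa (out of 4)
B gene: Bb × Bb → 1 BB, 2 Bb, 1 bb → 3 B_ : 1 bb (out of 4)
Genotype classes (out of 4 × 4 = 16): A_B_ = 3×3 = 9; A_bb = 3×1 = 3; aaB_ = 1×3 = 3; aabb = 1×1 = 1
Apply the phenotype rules: A_B_ (9) → disc-shaped; A_bb (3) + aaB_ (3) → spherical; aabb (1) → elongated
Phenotype counts (out of 16): 9 disc-shaped, 6 spherical, 1 elongated
elongated: 1 out of 16 → fraction 1/16
Expected count = 1/16 × 384 = 24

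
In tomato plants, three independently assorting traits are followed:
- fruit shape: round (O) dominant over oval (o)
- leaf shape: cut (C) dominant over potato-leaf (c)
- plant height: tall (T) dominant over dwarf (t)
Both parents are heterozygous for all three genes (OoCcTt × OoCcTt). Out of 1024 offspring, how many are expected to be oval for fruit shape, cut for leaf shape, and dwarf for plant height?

Trihybrid cross: OoCcTt × OoCcTt
Each trait segregates independently with a 3:1 phenotypic ratio, so each gene contributes 3/4 (dominant) or 1/4 (recessive).
Target: oval (fruit shape), cut (leaf shape), dwarf (plant height)
Probability = product of independent per-trait probabilities
= 1/4 × 3/4 × 1/4 = 3/64
Expected count = 3/64 × 1024 = 48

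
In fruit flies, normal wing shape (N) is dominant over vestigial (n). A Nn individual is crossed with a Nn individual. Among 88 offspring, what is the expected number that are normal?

Punnett square for Nn × Nn:
Offspring genotypes: 1 NN, 2 Nn, 1 nn
normal: 3, vestigial: 1
normal: 3 out of 4 → fraction 3/4
Expected count = 3/4 × 88 = 66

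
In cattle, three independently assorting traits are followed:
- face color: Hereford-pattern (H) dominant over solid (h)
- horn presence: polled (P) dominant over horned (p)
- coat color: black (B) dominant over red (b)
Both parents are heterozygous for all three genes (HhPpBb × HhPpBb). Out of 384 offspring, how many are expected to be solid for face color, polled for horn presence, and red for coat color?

Trihybrid cross: HhPpBb × HhPpBb
Each trait segregates independently with a 3:1 phenotypic ratio, so each gene contributes 3/4 (dominant) or 1/4 (recessive).
Target: solid (face color), polled (horn presence), red (coat color)
Probability = product of independent per-trait probabilities
= 1/4 × 3/4 × 1/4 = 3/64
Expected count = 3/64 × 384 = 18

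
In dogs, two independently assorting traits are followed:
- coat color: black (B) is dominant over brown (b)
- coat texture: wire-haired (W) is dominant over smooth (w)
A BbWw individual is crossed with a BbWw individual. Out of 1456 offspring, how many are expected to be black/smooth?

Dihybrid cross BbWw × BbWw — consider each gene separately:
coat color: Bb × Bb → 1 BB, 2 Bb, 1 bb → 3 B_ : 1 bb (out of 4)
coat texture: Ww × Ww → 1 WW, 2 Ww, 1 ww → 3 W_ : 1 ww (out of 4)
Combine (counts out of 4 × 4 = 16): black/wire-haired (B_W_) = 3×3 = 9; black/smooth (B_ww) = 3×1 = 3; brown/wire-haired (bbW_) = 1×3 = 3; brown/smooth (bbww) = 1×1 = 1
Phenotype counts (out of 16): 9 black/wire-haired, 3 black/smooth, 3 brown/wire-haired, 1 brown/smooth
black/smooth: 3 out of 16 → fraction 3/16
Expected count = 3/16 × 1456 = 273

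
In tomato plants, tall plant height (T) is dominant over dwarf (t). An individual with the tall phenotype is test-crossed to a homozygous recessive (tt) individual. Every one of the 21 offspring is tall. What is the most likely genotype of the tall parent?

Test cross: ? × tt
All offspring are tall.
If the unknown parent were heterozygous (Tt), about half of 21 offspring would be dwarf; none are. The unknown parent is most likely homozygous dominant (TT).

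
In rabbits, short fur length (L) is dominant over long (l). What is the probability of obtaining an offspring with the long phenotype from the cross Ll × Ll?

Punnett square for Ll × Ll:
Offspring genotypes: 1 LL, 2 Ll, 1 ll
Total offspring: 4
Count with target: 1
Probability: 1/4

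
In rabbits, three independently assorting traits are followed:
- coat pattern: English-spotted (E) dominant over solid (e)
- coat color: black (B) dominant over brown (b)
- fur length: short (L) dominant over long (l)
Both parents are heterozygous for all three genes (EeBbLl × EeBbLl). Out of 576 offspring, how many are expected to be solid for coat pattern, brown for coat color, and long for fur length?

Trihybrid cross: EeBbLl × EeBbLl
Each trait segregates independently with a 3:1 phenotypic ratio, so each gene contributes 3/4 (dominant) or 1/4 (recessive).
Target: solid (coat pattern), brown (coat color), long (fur length)
Probability = product of independent per-trait probabilities
= 1/4 × 1/4 × 1/4 = 1/64
Expected count = 1/64 × 576 = 9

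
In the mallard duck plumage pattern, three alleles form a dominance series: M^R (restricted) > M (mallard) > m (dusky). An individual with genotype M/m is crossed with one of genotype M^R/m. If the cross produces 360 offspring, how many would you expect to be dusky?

Cross: M/m × M^R/m
Allele dominance: M^R > M > m
Offspring genotypes: 1 M^R/M, 1 M/m, 1 M^R/m, 1 m/m
Phenotype counts: 2 restricted, 1 mallard, 1 dusky
dusky: 1 out of 4 → fraction 1/4
Expected count = 1/4 × 360 = 90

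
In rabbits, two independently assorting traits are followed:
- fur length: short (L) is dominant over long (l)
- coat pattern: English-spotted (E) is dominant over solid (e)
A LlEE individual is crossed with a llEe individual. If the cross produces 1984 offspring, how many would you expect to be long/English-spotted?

Dihybrid cross LlEE × llEe — consider each gene separately:
fur length: Ll × ll → 2 Ll, 2 ll → 2 L_ : 2 ll (out of 4)
coat pattern: EE × Ee → 2 EE, 2 Ee → 4 E_ (out of 4)
Combine (counts out of 4 × 4 = 16): short/English-spotted (L_E_) = 2×4 = 8; long/English-spotted (llE_) = 2×4 = 8
Phenotype counts (out of 16): 8 short/English-spotted, 8 long/English-spotted
long/English-spotted: 8 out of 16 → fraction 1/2
Expected count = 1/2 × 1984 = 992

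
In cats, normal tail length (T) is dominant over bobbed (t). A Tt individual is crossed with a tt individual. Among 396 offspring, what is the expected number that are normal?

Punnett square for Tt × tt:
Offspring genotypes: 2 Tt, 2 tt
normal: 2, bobbed: 2
normal: 2 out of 4 → fraction 1/2
Expected count = 1/2 × 396 = 198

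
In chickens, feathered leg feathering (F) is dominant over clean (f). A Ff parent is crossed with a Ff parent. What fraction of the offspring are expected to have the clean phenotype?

Punnett square for Ff × Ff:
Offspring genotypes: 1 FF, 2 Ff, 1 ff
Total offspring: 4
Count with target: 1
Probability: 1/4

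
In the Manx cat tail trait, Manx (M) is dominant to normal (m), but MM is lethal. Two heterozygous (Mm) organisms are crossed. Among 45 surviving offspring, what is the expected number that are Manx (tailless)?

Cross: Mm × Mm
Punnett square offspring (before lethality): 1 MM, 2 Mm, 1 mm
The MM genotype is lethal (embryos die); surviving offspring: 2 Mm, 1 mm
Manx (tailless): 2 out of 3 → fraction 2/3
Expected count = 2/3 × 45 = 30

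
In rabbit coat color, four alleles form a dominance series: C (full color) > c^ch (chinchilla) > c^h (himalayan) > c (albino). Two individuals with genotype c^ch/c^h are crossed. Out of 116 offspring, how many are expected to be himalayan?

Cross: c^ch/c^h × c^ch/c^h
Allele dominance: C > c^ch > c^h > c
Offspring genotypes: 1 c^ch/c^ch, 2 c^ch/c^h, 1 c^h/c^h
Phenotype counts: 3 chinchilla, 1 himalayan
himalayan: 1 out of 4 → fraction 1/4
Expected count = 1/4 × 116 = 29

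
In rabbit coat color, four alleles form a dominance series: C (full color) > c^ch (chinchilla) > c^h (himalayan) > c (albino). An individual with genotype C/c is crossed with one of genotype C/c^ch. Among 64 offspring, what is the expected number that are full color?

Cross: C/c × C/c^ch
Allele dominance: C > c^ch > c^h > c
Offspring genotypes: 1 C/C, 1 C/c^ch, 1 C/c, 1 c^ch/c
Phenotype counts: 3 full color, 1 chinchilla
full color: 3 out of 4 → fraction 3/4
Expected count = 3/4 × 64 = 48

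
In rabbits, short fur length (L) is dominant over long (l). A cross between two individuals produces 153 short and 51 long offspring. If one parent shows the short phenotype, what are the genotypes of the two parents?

Observed offspring: 153 short, 51 long
The observed ratio simplifies to 3:1. Long (ll) offspring appear, so each parent must contribute one l allele. The parent stated to show short carries L, so it is Ll. The other parent is then either Ll or ll: Ll × ll would give a 1:1 split, whereas Ll × Ll gives 3:1 — matching the data. So both parents are heterozygous (Ll × Ll).
Parent genotypes: Ll × Ll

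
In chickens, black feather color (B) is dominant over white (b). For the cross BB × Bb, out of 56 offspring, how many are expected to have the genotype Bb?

Punnett square for BB × Bb:
Offspring genotypes: 2 BB, 2 Bb
Total offspring: 4
Count with target: 2
Probability: 2/4 = 1/2
Expected count = 1/2 × 56 = 28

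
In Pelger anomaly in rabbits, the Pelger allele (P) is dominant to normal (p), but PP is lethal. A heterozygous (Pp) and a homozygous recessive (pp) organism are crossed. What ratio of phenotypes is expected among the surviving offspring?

Cross: Pp × pp
Punnett square offspring (before lethality): 2 Pp, 2 pp
No PP offspring are produced in this cross.
Ratio: 1 Pelger : 1 normal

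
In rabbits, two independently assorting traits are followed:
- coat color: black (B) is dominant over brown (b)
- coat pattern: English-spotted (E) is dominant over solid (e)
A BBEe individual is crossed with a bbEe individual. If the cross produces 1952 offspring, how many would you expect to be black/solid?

Dihybrid cross BBEe × bbEe — consider each gene separately:
coat color: BB × bb → 4 Bb → 4 B_ (out of 4)
coat pattern: Ee × Ee → 1 EE, 2 Ee, 1 ee → 3 E_ : 1 ee (out of 4)
Combine (counts out of 4 × 4 = 16): black/English-spotted (B_E_) = 4×3 = 12; black/solid (B_ee) = 4×1 = 4
Phenotype counts (out of 16): 12 black/English-spotted, 4 black/solid
black/solid: 4 out of 16 → fraction 1/4
Expected count = 1/4 × 1952 = 488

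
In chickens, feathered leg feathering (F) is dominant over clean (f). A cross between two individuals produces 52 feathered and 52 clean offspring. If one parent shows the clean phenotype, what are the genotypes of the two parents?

Observed offspring: 52 feathered, 52 clean
The observed ratio simplifies to 1:1. One parent shows clean, so its genotype must be ff. A 1:1 offspring split requires the other parent to be heterozygous (Ff).
Parent genotypes: ff × Ff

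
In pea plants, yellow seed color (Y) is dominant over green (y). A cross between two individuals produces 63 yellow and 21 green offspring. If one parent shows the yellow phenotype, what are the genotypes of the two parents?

Observed offspring: 63 yellow, 21 green
The observed ratio simplifies to 3:1. Green (yy) offspring appear, so each parent must contribute one y allele. The parent stated to show yellow carries Y, so it is Yy. The other parent is then either Yy or yy: Yy × yy would give a 1:1 split, whereas Yy × Yy gives 3:1 — matching the data. So both parents are heterozygous (Yy × Yy).
Parent genotypes: Yy × Yy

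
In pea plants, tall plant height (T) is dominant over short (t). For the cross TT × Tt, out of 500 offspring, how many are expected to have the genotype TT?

Punnett square for TT × Tt:
Offspring genotypes: 2 TT, 2 Tt
Total offspring: 4
Count with target: 2
Probability: 2/4 = 1/2
Expected count = 1/2 × 500 = 250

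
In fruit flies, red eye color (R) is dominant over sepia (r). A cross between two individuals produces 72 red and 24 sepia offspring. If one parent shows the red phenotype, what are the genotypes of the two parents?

Observed offspring: 72 red, 24 sepia
The observed ratio simplifies to 3:1. Sepia (rr) offspring appear, so each parent must contribute one r allele. The parent stated to show red carries R, so it is Rr. The other parent is then either Rr or rr: Rr × rr would give a 1:1 split, whereas Rr × Rr gives 3:1 — matching the data. So both parents are heterozygous (Rr × Rr).
Parent genotypes: Rr × Rr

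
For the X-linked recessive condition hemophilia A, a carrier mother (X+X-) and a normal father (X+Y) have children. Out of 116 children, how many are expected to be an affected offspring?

Cross: X+X- × X+Y
Offspring: 1 X+X+, 1 X+Y, 1 X+X-, 1 X-Y
Probability of an affected offspring: 1/4
Expected count = 1/4 × 116 = 29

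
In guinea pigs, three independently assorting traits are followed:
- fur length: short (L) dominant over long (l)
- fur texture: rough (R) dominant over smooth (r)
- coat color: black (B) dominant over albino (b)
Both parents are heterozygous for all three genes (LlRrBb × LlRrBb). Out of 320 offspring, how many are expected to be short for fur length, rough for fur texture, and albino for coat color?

Trihybrid cross: LlRrBb × LlRrBb
Each trait segregates independently with a 3:1 phenotypic ratio, so each gene contributes 3/4 (dominant) or 1/4 (recessive).
Target: short (fur length), rough (fur texture), albino (coat color)
Probability = product of independent per-trait probabilities
= 3/4 × 3/4 × 1/4 = 9/64
Expected count = 9/64 × 320 = 45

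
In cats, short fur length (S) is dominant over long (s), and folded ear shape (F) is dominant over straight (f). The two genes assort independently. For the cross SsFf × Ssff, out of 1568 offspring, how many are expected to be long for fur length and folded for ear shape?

Dihybrid cross SsFf × Ssff — consider each gene separately:
fur length: Ss × Ss → 1 SS, 2 Ss, 1 ss → 3 S_ : 1 ss (out of 4)
ear shape: Ff × ff → 2 Ff, 2 ff → 2 F_ : 2 ff (out of 4)
Looking for: long (ss) and folded (F_)
P(long) = 1/4, P(folded) = 2/4
P(both) = 1/4 × 2/4 = 2/16 = 1/8
Expected count = 1/8 × 1568 = 196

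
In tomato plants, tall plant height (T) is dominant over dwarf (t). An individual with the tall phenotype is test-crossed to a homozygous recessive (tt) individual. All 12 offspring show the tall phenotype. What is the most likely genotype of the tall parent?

Test cross: ? × tt
All offspring are tall.
If the unknown parent were heterozygous (Tt), about half of 12 offspring would be dwarf; none are. The unknown parent is most likely homozygous dominant (TT).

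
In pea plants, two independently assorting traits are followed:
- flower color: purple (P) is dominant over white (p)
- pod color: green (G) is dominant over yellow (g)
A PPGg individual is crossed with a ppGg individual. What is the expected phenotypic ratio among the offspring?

Dihybrid cross PPGg × ppGg — consider each gene separately:
flower color: PP × pp → 4 Pp → 4 P_ (out of 4)
pod color: Gg × Gg → 1 GG, 2 Gg, 1 gg → 3 G_ : 1 gg (out of 4)
Combine (counts out of 4 × 4 = 16): purple/green (P_G_) = 4×3 = 12; purple/yellow (P_gg) = 4×1 = 4
Phenotype counts (out of 16): 12 purple/green, 4 purple/yellow
Ratio: 3 purple/green : 1 purple/yellow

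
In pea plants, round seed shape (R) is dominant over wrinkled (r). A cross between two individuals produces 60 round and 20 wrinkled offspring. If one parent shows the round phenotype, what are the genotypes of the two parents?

Observed offspring: 60 round, 20 wrinkled
The observed ratio simplifies to 3:1. Wrinkled (rr) offspring appear, so each parent must contribute one r allele. The parent stated to show round carries R, so it is Rr. The other parent is then either Rr or rr: Rr × rr would give a 1:1 split, whereas Rr × Rr gives 3:1 — matching the data. So both parents are heterozygous (Rr × Rr).
Parent genotypes: Rr × Rr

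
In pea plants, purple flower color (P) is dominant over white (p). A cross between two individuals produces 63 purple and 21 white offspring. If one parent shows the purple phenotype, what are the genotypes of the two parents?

Observed offspring: 63 purple, 21 white
The observed ratio simplifies to 3:1. White (pp) offspring appear, so each parent must contribute one p allele. The parent stated to show purple carries P, so it is Pp. The other parent is then either Pp or pp: Pp × pp would give a 1:1 split, whereas Pp × Pp gives 3:1 — matching the data. So both parents are heterozygous (Pp × Pp).
Parent genotypes: Pp × Pp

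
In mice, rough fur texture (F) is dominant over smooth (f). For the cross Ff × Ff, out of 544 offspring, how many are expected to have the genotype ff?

Punnett square for Ff × Ff:
Offspring genotypes: 1 FF, 2 Ff, 1 ff
Total offspring: 4
Count with target: 1
Probability: 1/4
Expected count = 1/4 × 544 = 136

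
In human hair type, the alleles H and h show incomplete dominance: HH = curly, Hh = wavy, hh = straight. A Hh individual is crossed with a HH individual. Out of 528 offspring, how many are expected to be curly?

Punnett square for Hh × HH:
Offspring genotypes: 2 HH, 2 Hh
Phenotype counts: 2 curly, 2 wavy
curly: 2 out of 4 → fraction 1/2
Expected count = 1/2 × 528 = 264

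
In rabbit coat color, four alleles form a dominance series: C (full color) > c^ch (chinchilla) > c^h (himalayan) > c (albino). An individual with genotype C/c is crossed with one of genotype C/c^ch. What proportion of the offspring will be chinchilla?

Cross: C/c × C/c^ch
Allele dominance: C > c^ch > c^h > c
Offspring genotypes: 1 C/C, 1 C/c^ch, 1 C/c, 1 c^ch/c
Phenotype counts: 3 full color, 1 chinchilla
chinchilla: 1 out of 4
Probability: 1/4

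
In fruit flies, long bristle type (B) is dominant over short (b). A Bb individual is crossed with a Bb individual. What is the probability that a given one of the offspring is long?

Punnett square for Bb × Bb:
Offspring genotypes: 1 BB, 2 Bb, 1 bb
long: 3, short: 1
long: 3 out of 4
Probability: 3/4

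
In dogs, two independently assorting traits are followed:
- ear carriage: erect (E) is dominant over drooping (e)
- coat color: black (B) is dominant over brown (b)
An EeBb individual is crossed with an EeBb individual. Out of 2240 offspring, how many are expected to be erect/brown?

Dihybrid cross EeBb × EeBb — consider each gene separately:
ear carriage: Ee × Ee → 1 EE, 2 Ee, 1 ee → 3 E_ : 1 ee (out of 4)
coat color: Bb × Bb → 1 BB, 2 Bb, 1 bb → 3 B_ : 1 bb (out of 4)
Combine (counts out of 4 × 4 = 16): erect/black (E_B_) = 3×3 = 9; erect/brown (E_bb) = 3×1 = 3; drooping/black (eeB_) = 1×3 = 3; drooping/brown (eebb) = 1×1 = 1
Phenotype counts (out of 16): 9 erect/black, 3 erect/brown, 3 drooping/black, 1 drooping/brown
erect/brown: 3 out of 16 → fraction 3/16
Expected count = 3/16 × 2240 = 420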